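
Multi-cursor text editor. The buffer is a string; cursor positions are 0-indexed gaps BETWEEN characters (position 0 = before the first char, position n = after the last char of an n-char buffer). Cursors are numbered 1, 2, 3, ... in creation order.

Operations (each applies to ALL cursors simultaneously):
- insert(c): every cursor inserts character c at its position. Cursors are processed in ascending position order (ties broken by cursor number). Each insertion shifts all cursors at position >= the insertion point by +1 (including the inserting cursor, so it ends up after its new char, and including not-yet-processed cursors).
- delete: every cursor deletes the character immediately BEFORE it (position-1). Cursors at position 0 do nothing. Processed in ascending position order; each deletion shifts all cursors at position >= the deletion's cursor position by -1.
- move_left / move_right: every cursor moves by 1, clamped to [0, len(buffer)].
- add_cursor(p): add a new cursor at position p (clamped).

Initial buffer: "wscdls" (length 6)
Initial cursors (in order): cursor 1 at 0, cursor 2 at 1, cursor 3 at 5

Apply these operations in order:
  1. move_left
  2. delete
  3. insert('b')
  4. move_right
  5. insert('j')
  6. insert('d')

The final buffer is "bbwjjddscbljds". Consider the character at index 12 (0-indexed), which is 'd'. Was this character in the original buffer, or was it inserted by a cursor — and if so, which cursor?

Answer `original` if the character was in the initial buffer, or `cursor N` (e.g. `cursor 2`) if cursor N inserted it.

Answer: cursor 3

Derivation:
After op 1 (move_left): buffer="wscdls" (len 6), cursors c1@0 c2@0 c3@4, authorship ......
After op 2 (delete): buffer="wscls" (len 5), cursors c1@0 c2@0 c3@3, authorship .....
After op 3 (insert('b')): buffer="bbwscbls" (len 8), cursors c1@2 c2@2 c3@6, authorship 12...3..
After op 4 (move_right): buffer="bbwscbls" (len 8), cursors c1@3 c2@3 c3@7, authorship 12...3..
After op 5 (insert('j')): buffer="bbwjjscbljs" (len 11), cursors c1@5 c2@5 c3@10, authorship 12.12..3.3.
After op 6 (insert('d')): buffer="bbwjjddscbljds" (len 14), cursors c1@7 c2@7 c3@13, authorship 12.1212..3.33.
Authorship (.=original, N=cursor N): 1 2 . 1 2 1 2 . . 3 . 3 3 .
Index 12: author = 3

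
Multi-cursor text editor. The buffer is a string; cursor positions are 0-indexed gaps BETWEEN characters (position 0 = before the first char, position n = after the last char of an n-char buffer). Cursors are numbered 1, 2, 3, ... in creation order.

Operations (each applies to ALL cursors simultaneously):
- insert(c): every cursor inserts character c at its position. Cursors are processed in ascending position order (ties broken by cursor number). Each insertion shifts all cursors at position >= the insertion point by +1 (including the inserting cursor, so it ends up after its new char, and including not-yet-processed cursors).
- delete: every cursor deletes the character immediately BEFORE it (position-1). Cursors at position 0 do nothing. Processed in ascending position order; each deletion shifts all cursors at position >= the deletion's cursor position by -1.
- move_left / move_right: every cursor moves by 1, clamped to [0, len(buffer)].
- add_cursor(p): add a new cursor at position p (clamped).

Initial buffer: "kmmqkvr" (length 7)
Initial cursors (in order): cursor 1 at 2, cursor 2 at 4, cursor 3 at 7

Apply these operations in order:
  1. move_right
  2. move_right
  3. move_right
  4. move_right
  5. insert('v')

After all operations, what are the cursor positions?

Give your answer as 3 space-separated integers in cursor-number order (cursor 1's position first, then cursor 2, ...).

Answer: 7 10 10

Derivation:
After op 1 (move_right): buffer="kmmqkvr" (len 7), cursors c1@3 c2@5 c3@7, authorship .......
After op 2 (move_right): buffer="kmmqkvr" (len 7), cursors c1@4 c2@6 c3@7, authorship .......
After op 3 (move_right): buffer="kmmqkvr" (len 7), cursors c1@5 c2@7 c3@7, authorship .......
After op 4 (move_right): buffer="kmmqkvr" (len 7), cursors c1@6 c2@7 c3@7, authorship .......
After op 5 (insert('v')): buffer="kmmqkvvrvv" (len 10), cursors c1@7 c2@10 c3@10, authorship ......1.23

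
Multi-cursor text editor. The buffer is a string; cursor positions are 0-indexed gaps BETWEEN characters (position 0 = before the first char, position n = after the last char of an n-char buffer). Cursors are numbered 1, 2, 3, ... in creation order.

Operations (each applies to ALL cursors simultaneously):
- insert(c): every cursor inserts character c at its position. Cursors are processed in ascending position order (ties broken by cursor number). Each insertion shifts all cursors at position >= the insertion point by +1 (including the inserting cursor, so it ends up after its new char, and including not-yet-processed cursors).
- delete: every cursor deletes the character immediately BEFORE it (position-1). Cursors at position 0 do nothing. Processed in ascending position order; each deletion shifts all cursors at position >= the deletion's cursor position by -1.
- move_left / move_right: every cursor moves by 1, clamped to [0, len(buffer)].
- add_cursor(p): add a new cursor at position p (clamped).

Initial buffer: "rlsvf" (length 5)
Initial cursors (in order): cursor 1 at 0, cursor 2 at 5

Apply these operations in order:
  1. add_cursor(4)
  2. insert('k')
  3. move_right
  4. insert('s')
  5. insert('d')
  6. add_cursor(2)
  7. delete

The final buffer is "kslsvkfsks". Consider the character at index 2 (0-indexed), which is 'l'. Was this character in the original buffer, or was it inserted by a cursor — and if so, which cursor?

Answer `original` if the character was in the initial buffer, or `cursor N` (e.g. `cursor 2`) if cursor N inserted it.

Answer: original

Derivation:
After op 1 (add_cursor(4)): buffer="rlsvf" (len 5), cursors c1@0 c3@4 c2@5, authorship .....
After op 2 (insert('k')): buffer="krlsvkfk" (len 8), cursors c1@1 c3@6 c2@8, authorship 1....3.2
After op 3 (move_right): buffer="krlsvkfk" (len 8), cursors c1@2 c3@7 c2@8, authorship 1....3.2
After op 4 (insert('s')): buffer="krslsvkfsks" (len 11), cursors c1@3 c3@9 c2@11, authorship 1.1...3.322
After op 5 (insert('d')): buffer="krsdlsvkfsdksd" (len 14), cursors c1@4 c3@11 c2@14, authorship 1.11...3.33222
After op 6 (add_cursor(2)): buffer="krsdlsvkfsdksd" (len 14), cursors c4@2 c1@4 c3@11 c2@14, authorship 1.11...3.33222
After op 7 (delete): buffer="kslsvkfsks" (len 10), cursors c4@1 c1@2 c3@8 c2@10, authorship 11...3.322
Authorship (.=original, N=cursor N): 1 1 . . . 3 . 3 2 2
Index 2: author = original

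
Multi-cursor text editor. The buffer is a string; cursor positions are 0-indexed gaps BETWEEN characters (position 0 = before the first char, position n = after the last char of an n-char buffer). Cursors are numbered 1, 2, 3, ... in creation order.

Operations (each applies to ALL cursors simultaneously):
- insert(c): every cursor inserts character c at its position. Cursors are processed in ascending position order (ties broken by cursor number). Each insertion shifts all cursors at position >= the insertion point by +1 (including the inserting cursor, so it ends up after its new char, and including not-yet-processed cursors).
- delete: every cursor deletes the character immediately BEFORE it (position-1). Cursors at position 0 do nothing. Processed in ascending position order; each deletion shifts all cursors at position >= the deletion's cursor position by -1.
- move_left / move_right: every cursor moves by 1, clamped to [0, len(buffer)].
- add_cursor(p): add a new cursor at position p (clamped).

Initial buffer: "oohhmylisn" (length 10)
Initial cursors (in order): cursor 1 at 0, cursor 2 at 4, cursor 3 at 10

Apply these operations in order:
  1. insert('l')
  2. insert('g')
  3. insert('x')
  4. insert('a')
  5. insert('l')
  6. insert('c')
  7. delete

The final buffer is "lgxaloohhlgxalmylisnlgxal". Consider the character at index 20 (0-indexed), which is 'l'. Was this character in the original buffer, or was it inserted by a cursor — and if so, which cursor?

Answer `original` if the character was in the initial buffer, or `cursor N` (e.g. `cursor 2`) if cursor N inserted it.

After op 1 (insert('l')): buffer="loohhlmylisnl" (len 13), cursors c1@1 c2@6 c3@13, authorship 1....2......3
After op 2 (insert('g')): buffer="lgoohhlgmylisnlg" (len 16), cursors c1@2 c2@8 c3@16, authorship 11....22......33
After op 3 (insert('x')): buffer="lgxoohhlgxmylisnlgx" (len 19), cursors c1@3 c2@10 c3@19, authorship 111....222......333
After op 4 (insert('a')): buffer="lgxaoohhlgxamylisnlgxa" (len 22), cursors c1@4 c2@12 c3@22, authorship 1111....2222......3333
After op 5 (insert('l')): buffer="lgxaloohhlgxalmylisnlgxal" (len 25), cursors c1@5 c2@14 c3@25, authorship 11111....22222......33333
After op 6 (insert('c')): buffer="lgxalcoohhlgxalcmylisnlgxalc" (len 28), cursors c1@6 c2@16 c3@28, authorship 111111....222222......333333
After op 7 (delete): buffer="lgxaloohhlgxalmylisnlgxal" (len 25), cursors c1@5 c2@14 c3@25, authorship 11111....22222......33333
Authorship (.=original, N=cursor N): 1 1 1 1 1 . . . . 2 2 2 2 2 . . . . . . 3 3 3 3 3
Index 20: author = 3

Answer: cursor 3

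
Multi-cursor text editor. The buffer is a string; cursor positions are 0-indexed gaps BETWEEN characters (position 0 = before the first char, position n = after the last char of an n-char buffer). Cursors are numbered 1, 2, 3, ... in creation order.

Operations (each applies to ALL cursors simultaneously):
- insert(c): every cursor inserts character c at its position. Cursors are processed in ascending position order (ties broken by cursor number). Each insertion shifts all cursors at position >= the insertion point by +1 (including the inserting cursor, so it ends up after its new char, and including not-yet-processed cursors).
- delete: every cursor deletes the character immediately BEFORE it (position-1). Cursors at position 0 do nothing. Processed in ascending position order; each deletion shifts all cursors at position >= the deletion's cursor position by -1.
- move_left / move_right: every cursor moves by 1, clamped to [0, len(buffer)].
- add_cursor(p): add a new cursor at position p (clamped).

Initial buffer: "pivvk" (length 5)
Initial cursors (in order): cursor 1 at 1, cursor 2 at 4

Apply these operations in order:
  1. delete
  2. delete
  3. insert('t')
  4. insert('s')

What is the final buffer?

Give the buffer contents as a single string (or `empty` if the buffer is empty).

After op 1 (delete): buffer="ivk" (len 3), cursors c1@0 c2@2, authorship ...
After op 2 (delete): buffer="ik" (len 2), cursors c1@0 c2@1, authorship ..
After op 3 (insert('t')): buffer="titk" (len 4), cursors c1@1 c2@3, authorship 1.2.
After op 4 (insert('s')): buffer="tsitsk" (len 6), cursors c1@2 c2@5, authorship 11.22.

Answer: tsitsk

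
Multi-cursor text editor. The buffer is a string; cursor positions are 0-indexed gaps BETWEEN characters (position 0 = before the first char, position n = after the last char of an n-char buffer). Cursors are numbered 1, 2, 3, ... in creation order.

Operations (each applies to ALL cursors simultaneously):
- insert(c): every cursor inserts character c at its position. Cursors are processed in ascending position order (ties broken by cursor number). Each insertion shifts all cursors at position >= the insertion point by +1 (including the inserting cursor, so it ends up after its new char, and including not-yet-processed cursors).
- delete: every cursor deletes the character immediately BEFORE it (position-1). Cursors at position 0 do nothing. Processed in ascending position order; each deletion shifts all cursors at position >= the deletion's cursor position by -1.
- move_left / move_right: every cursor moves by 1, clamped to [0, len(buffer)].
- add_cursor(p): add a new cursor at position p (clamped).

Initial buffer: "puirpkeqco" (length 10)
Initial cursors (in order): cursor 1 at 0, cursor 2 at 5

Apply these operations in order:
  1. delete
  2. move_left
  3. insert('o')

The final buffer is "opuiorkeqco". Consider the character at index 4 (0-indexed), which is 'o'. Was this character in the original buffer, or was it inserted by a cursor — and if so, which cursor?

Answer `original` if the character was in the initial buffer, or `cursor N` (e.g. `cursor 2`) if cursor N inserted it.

Answer: cursor 2

Derivation:
After op 1 (delete): buffer="puirkeqco" (len 9), cursors c1@0 c2@4, authorship .........
After op 2 (move_left): buffer="puirkeqco" (len 9), cursors c1@0 c2@3, authorship .........
After op 3 (insert('o')): buffer="opuiorkeqco" (len 11), cursors c1@1 c2@5, authorship 1...2......
Authorship (.=original, N=cursor N): 1 . . . 2 . . . . . .
Index 4: author = 2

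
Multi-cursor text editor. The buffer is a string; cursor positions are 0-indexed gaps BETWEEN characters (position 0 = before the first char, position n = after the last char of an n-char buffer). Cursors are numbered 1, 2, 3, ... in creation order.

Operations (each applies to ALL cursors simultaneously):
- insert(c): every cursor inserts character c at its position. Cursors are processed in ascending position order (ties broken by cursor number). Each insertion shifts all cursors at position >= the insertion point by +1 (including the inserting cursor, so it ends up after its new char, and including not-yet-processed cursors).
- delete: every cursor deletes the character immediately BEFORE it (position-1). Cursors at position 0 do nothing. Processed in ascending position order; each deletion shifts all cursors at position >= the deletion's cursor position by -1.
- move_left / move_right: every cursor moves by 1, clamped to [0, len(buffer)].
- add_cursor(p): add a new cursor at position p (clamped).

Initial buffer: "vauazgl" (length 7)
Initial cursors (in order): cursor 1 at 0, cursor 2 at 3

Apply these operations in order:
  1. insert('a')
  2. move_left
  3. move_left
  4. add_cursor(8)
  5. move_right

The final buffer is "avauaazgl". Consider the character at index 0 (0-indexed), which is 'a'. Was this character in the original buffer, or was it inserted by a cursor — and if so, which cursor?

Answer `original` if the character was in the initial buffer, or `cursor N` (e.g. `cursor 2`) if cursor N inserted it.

After op 1 (insert('a')): buffer="avauaazgl" (len 9), cursors c1@1 c2@5, authorship 1...2....
After op 2 (move_left): buffer="avauaazgl" (len 9), cursors c1@0 c2@4, authorship 1...2....
After op 3 (move_left): buffer="avauaazgl" (len 9), cursors c1@0 c2@3, authorship 1...2....
After op 4 (add_cursor(8)): buffer="avauaazgl" (len 9), cursors c1@0 c2@3 c3@8, authorship 1...2....
After op 5 (move_right): buffer="avauaazgl" (len 9), cursors c1@1 c2@4 c3@9, authorship 1...2....
Authorship (.=original, N=cursor N): 1 . . . 2 . . . .
Index 0: author = 1

Answer: cursor 1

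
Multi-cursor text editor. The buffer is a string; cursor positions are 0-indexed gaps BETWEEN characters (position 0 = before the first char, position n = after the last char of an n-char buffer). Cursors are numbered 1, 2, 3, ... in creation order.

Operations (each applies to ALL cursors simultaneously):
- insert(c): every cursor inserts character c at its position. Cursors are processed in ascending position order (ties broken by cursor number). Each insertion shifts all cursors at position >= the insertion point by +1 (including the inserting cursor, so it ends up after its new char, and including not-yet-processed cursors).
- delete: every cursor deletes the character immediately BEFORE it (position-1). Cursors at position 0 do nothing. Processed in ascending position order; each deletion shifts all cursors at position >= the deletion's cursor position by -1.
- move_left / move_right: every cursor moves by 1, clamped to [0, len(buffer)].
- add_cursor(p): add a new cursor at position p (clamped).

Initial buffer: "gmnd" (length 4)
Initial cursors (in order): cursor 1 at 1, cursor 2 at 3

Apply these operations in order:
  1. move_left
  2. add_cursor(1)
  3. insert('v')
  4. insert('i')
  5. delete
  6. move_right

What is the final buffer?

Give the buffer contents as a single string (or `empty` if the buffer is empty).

After op 1 (move_left): buffer="gmnd" (len 4), cursors c1@0 c2@2, authorship ....
After op 2 (add_cursor(1)): buffer="gmnd" (len 4), cursors c1@0 c3@1 c2@2, authorship ....
After op 3 (insert('v')): buffer="vgvmvnd" (len 7), cursors c1@1 c3@3 c2@5, authorship 1.3.2..
After op 4 (insert('i')): buffer="vigvimvind" (len 10), cursors c1@2 c3@5 c2@8, authorship 11.33.22..
After op 5 (delete): buffer="vgvmvnd" (len 7), cursors c1@1 c3@3 c2@5, authorship 1.3.2..
After op 6 (move_right): buffer="vgvmvnd" (len 7), cursors c1@2 c3@4 c2@6, authorship 1.3.2..

Answer: vgvmvnd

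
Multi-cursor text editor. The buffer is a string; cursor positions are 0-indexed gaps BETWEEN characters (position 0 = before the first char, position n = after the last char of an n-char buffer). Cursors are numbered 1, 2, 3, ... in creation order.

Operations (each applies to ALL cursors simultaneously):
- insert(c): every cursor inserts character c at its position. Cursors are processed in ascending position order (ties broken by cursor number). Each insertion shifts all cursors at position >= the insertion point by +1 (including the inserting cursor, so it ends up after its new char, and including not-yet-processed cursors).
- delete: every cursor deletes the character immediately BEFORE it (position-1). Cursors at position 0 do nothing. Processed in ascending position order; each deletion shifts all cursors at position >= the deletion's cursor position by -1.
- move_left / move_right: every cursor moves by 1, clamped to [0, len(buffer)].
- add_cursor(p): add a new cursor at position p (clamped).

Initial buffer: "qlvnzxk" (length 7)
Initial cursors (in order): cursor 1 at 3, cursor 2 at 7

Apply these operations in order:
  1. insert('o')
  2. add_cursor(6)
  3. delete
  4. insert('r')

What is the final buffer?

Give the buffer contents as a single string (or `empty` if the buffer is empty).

Answer: qlvrnrxkr

Derivation:
After op 1 (insert('o')): buffer="qlvonzxko" (len 9), cursors c1@4 c2@9, authorship ...1....2
After op 2 (add_cursor(6)): buffer="qlvonzxko" (len 9), cursors c1@4 c3@6 c2@9, authorship ...1....2
After op 3 (delete): buffer="qlvnxk" (len 6), cursors c1@3 c3@4 c2@6, authorship ......
After op 4 (insert('r')): buffer="qlvrnrxkr" (len 9), cursors c1@4 c3@6 c2@9, authorship ...1.3..2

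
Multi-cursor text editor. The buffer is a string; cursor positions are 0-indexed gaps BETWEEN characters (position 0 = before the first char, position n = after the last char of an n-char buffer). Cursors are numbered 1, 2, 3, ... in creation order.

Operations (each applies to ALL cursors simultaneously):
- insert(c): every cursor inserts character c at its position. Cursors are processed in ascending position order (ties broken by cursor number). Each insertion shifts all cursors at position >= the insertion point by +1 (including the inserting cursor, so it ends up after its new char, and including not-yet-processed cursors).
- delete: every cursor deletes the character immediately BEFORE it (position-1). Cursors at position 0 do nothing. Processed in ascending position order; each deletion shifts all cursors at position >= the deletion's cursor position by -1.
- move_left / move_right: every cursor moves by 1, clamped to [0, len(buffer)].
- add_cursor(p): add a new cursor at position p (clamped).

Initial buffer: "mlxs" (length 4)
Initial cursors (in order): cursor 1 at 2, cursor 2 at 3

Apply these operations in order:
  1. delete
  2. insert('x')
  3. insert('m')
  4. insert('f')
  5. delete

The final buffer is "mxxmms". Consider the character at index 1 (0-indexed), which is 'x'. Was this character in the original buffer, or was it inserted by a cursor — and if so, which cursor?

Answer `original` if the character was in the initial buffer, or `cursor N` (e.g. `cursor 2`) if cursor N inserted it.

Answer: cursor 1

Derivation:
After op 1 (delete): buffer="ms" (len 2), cursors c1@1 c2@1, authorship ..
After op 2 (insert('x')): buffer="mxxs" (len 4), cursors c1@3 c2@3, authorship .12.
After op 3 (insert('m')): buffer="mxxmms" (len 6), cursors c1@5 c2@5, authorship .1212.
After op 4 (insert('f')): buffer="mxxmmffs" (len 8), cursors c1@7 c2@7, authorship .121212.
After op 5 (delete): buffer="mxxmms" (len 6), cursors c1@5 c2@5, authorship .1212.
Authorship (.=original, N=cursor N): . 1 2 1 2 .
Index 1: author = 1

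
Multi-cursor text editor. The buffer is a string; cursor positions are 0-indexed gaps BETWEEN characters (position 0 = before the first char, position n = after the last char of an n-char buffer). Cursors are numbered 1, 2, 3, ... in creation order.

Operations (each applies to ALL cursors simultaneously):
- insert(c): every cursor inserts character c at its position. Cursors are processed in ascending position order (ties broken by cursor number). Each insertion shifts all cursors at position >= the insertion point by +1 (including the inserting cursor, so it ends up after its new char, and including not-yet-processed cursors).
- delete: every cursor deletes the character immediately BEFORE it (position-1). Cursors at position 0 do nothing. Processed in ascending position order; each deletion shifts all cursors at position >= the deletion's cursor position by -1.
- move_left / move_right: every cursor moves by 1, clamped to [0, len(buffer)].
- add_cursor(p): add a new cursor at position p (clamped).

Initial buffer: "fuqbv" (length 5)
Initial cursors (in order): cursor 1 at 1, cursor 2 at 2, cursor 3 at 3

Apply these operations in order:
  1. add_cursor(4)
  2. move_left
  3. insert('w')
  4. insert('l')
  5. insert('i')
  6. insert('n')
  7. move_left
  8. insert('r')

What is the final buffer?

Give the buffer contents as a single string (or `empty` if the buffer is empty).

Answer: wlirnfwlirnuwlirnqwlirnbv

Derivation:
After op 1 (add_cursor(4)): buffer="fuqbv" (len 5), cursors c1@1 c2@2 c3@3 c4@4, authorship .....
After op 2 (move_left): buffer="fuqbv" (len 5), cursors c1@0 c2@1 c3@2 c4@3, authorship .....
After op 3 (insert('w')): buffer="wfwuwqwbv" (len 9), cursors c1@1 c2@3 c3@5 c4@7, authorship 1.2.3.4..
After op 4 (insert('l')): buffer="wlfwluwlqwlbv" (len 13), cursors c1@2 c2@5 c3@8 c4@11, authorship 11.22.33.44..
After op 5 (insert('i')): buffer="wlifwliuwliqwlibv" (len 17), cursors c1@3 c2@7 c3@11 c4@15, authorship 111.222.333.444..
After op 6 (insert('n')): buffer="wlinfwlinuwlinqwlinbv" (len 21), cursors c1@4 c2@9 c3@14 c4@19, authorship 1111.2222.3333.4444..
After op 7 (move_left): buffer="wlinfwlinuwlinqwlinbv" (len 21), cursors c1@3 c2@8 c3@13 c4@18, authorship 1111.2222.3333.4444..
After op 8 (insert('r')): buffer="wlirnfwlirnuwlirnqwlirnbv" (len 25), cursors c1@4 c2@10 c3@16 c4@22, authorship 11111.22222.33333.44444..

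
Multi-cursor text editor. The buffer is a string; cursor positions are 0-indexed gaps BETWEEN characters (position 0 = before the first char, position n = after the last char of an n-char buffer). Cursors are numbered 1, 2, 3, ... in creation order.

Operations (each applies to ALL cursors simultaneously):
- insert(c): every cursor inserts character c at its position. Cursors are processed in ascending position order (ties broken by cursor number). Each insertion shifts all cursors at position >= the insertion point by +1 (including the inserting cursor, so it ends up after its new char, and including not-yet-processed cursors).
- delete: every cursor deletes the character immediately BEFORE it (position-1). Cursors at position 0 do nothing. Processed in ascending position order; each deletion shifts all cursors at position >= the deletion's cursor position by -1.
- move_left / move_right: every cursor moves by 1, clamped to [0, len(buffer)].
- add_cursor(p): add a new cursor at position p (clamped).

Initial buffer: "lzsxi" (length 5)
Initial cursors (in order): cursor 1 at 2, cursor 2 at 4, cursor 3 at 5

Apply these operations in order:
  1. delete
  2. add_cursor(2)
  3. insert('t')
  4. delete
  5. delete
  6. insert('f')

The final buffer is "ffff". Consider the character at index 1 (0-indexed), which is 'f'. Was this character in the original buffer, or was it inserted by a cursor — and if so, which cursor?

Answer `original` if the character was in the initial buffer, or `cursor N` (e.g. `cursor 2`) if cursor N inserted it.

After op 1 (delete): buffer="ls" (len 2), cursors c1@1 c2@2 c3@2, authorship ..
After op 2 (add_cursor(2)): buffer="ls" (len 2), cursors c1@1 c2@2 c3@2 c4@2, authorship ..
After op 3 (insert('t')): buffer="ltsttt" (len 6), cursors c1@2 c2@6 c3@6 c4@6, authorship .1.234
After op 4 (delete): buffer="ls" (len 2), cursors c1@1 c2@2 c3@2 c4@2, authorship ..
After op 5 (delete): buffer="" (len 0), cursors c1@0 c2@0 c3@0 c4@0, authorship 
After op 6 (insert('f')): buffer="ffff" (len 4), cursors c1@4 c2@4 c3@4 c4@4, authorship 1234
Authorship (.=original, N=cursor N): 1 2 3 4
Index 1: author = 2

Answer: cursor 2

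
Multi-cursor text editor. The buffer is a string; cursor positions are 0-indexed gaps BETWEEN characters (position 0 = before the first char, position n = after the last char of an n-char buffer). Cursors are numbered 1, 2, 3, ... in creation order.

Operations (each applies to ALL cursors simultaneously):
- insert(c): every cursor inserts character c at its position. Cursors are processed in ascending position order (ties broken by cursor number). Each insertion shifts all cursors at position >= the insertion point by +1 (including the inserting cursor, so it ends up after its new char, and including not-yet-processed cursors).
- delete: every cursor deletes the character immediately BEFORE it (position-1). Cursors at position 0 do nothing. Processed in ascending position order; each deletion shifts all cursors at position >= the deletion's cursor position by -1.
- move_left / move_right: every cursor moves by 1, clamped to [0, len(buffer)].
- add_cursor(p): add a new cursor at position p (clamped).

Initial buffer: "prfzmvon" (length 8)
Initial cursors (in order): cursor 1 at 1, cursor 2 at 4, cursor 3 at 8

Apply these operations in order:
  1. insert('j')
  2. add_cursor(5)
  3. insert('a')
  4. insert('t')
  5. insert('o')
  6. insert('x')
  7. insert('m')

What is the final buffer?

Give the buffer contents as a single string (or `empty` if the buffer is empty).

Answer: pjatoxmrfzatoxmjatoxmmvonjatoxm

Derivation:
After op 1 (insert('j')): buffer="pjrfzjmvonj" (len 11), cursors c1@2 c2@6 c3@11, authorship .1...2....3
After op 2 (add_cursor(5)): buffer="pjrfzjmvonj" (len 11), cursors c1@2 c4@5 c2@6 c3@11, authorship .1...2....3
After op 3 (insert('a')): buffer="pjarfzajamvonja" (len 15), cursors c1@3 c4@7 c2@9 c3@15, authorship .11...422....33
After op 4 (insert('t')): buffer="pjatrfzatjatmvonjat" (len 19), cursors c1@4 c4@9 c2@12 c3@19, authorship .111...44222....333
After op 5 (insert('o')): buffer="pjatorfzatojatomvonjato" (len 23), cursors c1@5 c4@11 c2@15 c3@23, authorship .1111...4442222....3333
After op 6 (insert('x')): buffer="pjatoxrfzatoxjatoxmvonjatox" (len 27), cursors c1@6 c4@13 c2@18 c3@27, authorship .11111...444422222....33333
After op 7 (insert('m')): buffer="pjatoxmrfzatoxmjatoxmmvonjatoxm" (len 31), cursors c1@7 c4@15 c2@21 c3@31, authorship .111111...44444222222....333333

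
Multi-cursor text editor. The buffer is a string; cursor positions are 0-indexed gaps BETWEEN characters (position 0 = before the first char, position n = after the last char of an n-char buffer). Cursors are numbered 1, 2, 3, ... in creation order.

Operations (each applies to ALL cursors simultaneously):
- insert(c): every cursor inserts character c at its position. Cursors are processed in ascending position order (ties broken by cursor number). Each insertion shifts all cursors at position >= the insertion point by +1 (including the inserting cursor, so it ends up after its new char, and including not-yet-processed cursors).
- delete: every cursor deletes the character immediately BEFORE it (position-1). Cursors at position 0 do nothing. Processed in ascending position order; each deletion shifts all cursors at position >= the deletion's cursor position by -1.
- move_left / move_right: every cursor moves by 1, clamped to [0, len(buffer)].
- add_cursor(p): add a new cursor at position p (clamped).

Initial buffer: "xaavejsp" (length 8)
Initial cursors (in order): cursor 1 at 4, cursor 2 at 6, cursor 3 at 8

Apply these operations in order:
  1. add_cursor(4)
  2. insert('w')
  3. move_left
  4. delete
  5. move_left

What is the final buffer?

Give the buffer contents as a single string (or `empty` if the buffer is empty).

After op 1 (add_cursor(4)): buffer="xaavejsp" (len 8), cursors c1@4 c4@4 c2@6 c3@8, authorship ........
After op 2 (insert('w')): buffer="xaavwwejwspw" (len 12), cursors c1@6 c4@6 c2@9 c3@12, authorship ....14..2..3
After op 3 (move_left): buffer="xaavwwejwspw" (len 12), cursors c1@5 c4@5 c2@8 c3@11, authorship ....14..2..3
After op 4 (delete): buffer="xaawewsw" (len 8), cursors c1@3 c4@3 c2@5 c3@7, authorship ...4.2.3
After op 5 (move_left): buffer="xaawewsw" (len 8), cursors c1@2 c4@2 c2@4 c3@6, authorship ...4.2.3

Answer: xaawewsw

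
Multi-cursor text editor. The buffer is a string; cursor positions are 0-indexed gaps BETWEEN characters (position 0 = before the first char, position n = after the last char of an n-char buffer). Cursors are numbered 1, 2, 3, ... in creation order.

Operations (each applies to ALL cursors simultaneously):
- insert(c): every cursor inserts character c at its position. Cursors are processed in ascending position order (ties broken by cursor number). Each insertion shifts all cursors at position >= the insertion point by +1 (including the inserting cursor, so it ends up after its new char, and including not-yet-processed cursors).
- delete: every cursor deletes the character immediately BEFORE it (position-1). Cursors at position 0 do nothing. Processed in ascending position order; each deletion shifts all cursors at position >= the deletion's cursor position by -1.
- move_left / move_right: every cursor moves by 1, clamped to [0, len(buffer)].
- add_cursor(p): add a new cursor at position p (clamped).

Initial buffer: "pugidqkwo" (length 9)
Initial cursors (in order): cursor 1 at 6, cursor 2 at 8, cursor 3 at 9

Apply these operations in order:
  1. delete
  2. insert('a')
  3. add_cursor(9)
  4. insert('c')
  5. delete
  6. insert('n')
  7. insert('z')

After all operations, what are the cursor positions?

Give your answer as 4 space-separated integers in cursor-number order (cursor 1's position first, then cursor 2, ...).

Answer: 8 17 17 17

Derivation:
After op 1 (delete): buffer="pugidk" (len 6), cursors c1@5 c2@6 c3@6, authorship ......
After op 2 (insert('a')): buffer="pugidakaa" (len 9), cursors c1@6 c2@9 c3@9, authorship .....1.23
After op 3 (add_cursor(9)): buffer="pugidakaa" (len 9), cursors c1@6 c2@9 c3@9 c4@9, authorship .....1.23
After op 4 (insert('c')): buffer="pugidackaaccc" (len 13), cursors c1@7 c2@13 c3@13 c4@13, authorship .....11.23234
After op 5 (delete): buffer="pugidakaa" (len 9), cursors c1@6 c2@9 c3@9 c4@9, authorship .....1.23
After op 6 (insert('n')): buffer="pugidankaannn" (len 13), cursors c1@7 c2@13 c3@13 c4@13, authorship .....11.23234
After op 7 (insert('z')): buffer="pugidanzkaannnzzz" (len 17), cursors c1@8 c2@17 c3@17 c4@17, authorship .....111.23234234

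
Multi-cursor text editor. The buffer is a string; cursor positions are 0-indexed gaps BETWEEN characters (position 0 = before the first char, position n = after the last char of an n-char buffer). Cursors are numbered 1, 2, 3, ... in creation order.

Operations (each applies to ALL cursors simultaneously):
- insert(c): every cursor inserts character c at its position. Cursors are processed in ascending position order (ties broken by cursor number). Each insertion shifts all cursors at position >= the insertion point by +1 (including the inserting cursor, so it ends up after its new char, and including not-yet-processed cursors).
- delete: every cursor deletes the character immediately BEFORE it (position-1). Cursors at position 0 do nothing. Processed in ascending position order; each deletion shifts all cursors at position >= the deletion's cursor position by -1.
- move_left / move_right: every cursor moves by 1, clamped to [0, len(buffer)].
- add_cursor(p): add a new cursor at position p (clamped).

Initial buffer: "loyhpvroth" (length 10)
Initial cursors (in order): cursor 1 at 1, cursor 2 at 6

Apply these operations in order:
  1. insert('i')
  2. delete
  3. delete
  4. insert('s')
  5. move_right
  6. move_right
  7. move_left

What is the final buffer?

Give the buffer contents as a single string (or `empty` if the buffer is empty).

Answer: soyhpsroth

Derivation:
After op 1 (insert('i')): buffer="lioyhpviroth" (len 12), cursors c1@2 c2@8, authorship .1.....2....
After op 2 (delete): buffer="loyhpvroth" (len 10), cursors c1@1 c2@6, authorship ..........
After op 3 (delete): buffer="oyhproth" (len 8), cursors c1@0 c2@4, authorship ........
After op 4 (insert('s')): buffer="soyhpsroth" (len 10), cursors c1@1 c2@6, authorship 1....2....
After op 5 (move_right): buffer="soyhpsroth" (len 10), cursors c1@2 c2@7, authorship 1....2....
After op 6 (move_right): buffer="soyhpsroth" (len 10), cursors c1@3 c2@8, authorship 1....2....
After op 7 (move_left): buffer="soyhpsroth" (len 10), cursors c1@2 c2@7, authorship 1....2....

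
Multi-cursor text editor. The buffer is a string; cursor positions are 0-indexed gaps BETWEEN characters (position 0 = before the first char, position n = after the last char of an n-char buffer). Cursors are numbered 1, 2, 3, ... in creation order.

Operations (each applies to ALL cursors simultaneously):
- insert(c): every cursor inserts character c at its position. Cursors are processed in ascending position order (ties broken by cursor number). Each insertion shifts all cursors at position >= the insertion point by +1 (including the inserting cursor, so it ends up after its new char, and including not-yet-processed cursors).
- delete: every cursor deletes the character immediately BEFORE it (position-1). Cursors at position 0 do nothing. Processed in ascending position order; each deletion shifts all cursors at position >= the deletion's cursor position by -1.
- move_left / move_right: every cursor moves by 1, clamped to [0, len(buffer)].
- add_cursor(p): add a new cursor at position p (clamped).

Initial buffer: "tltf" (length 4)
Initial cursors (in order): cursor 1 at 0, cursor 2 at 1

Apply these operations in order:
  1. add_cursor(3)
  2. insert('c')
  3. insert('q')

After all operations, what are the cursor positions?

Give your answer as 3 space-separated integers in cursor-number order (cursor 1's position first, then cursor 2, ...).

After op 1 (add_cursor(3)): buffer="tltf" (len 4), cursors c1@0 c2@1 c3@3, authorship ....
After op 2 (insert('c')): buffer="ctcltcf" (len 7), cursors c1@1 c2@3 c3@6, authorship 1.2..3.
After op 3 (insert('q')): buffer="cqtcqltcqf" (len 10), cursors c1@2 c2@5 c3@9, authorship 11.22..33.

Answer: 2 5 9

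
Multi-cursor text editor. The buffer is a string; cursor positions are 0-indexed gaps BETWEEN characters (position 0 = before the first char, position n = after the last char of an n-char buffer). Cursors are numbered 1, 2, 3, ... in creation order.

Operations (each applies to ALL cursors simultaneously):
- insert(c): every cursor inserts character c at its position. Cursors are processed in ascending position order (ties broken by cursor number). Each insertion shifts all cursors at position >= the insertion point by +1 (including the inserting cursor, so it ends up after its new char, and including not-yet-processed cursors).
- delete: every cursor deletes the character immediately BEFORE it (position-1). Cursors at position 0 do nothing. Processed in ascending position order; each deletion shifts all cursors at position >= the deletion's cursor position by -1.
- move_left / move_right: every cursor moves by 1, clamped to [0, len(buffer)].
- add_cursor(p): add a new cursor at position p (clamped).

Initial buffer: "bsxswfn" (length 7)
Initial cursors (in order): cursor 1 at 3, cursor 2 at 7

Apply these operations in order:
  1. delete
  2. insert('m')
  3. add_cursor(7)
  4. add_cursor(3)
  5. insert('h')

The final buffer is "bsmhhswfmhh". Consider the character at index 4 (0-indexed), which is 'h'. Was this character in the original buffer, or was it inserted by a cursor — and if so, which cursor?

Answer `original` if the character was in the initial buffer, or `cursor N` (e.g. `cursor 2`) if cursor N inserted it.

After op 1 (delete): buffer="bsswf" (len 5), cursors c1@2 c2@5, authorship .....
After op 2 (insert('m')): buffer="bsmswfm" (len 7), cursors c1@3 c2@7, authorship ..1...2
After op 3 (add_cursor(7)): buffer="bsmswfm" (len 7), cursors c1@3 c2@7 c3@7, authorship ..1...2
After op 4 (add_cursor(3)): buffer="bsmswfm" (len 7), cursors c1@3 c4@3 c2@7 c3@7, authorship ..1...2
After op 5 (insert('h')): buffer="bsmhhswfmhh" (len 11), cursors c1@5 c4@5 c2@11 c3@11, authorship ..114...223
Authorship (.=original, N=cursor N): . . 1 1 4 . . . 2 2 3
Index 4: author = 4

Answer: cursor 4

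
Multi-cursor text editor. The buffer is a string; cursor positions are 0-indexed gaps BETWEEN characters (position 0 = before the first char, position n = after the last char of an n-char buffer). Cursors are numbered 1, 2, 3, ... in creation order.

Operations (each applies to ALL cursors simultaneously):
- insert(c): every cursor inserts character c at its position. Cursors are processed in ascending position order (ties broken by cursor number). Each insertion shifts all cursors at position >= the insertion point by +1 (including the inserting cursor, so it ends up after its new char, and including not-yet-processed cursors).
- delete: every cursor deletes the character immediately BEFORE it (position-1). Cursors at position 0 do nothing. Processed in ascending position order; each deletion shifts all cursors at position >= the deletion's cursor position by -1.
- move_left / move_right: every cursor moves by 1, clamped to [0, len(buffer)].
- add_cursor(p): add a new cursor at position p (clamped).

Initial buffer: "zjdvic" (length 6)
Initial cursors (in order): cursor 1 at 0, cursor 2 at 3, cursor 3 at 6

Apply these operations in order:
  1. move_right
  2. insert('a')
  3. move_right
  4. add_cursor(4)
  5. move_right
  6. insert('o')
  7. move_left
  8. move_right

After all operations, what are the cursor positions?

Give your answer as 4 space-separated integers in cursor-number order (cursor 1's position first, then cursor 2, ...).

Answer: 5 11 13 7

Derivation:
After op 1 (move_right): buffer="zjdvic" (len 6), cursors c1@1 c2@4 c3@6, authorship ......
After op 2 (insert('a')): buffer="zajdvaica" (len 9), cursors c1@2 c2@6 c3@9, authorship .1...2..3
After op 3 (move_right): buffer="zajdvaica" (len 9), cursors c1@3 c2@7 c3@9, authorship .1...2..3
After op 4 (add_cursor(4)): buffer="zajdvaica" (len 9), cursors c1@3 c4@4 c2@7 c3@9, authorship .1...2..3
After op 5 (move_right): buffer="zajdvaica" (len 9), cursors c1@4 c4@5 c2@8 c3@9, authorship .1...2..3
After op 6 (insert('o')): buffer="zajdovoaicoao" (len 13), cursors c1@5 c4@7 c2@11 c3@13, authorship .1..1.42..233
After op 7 (move_left): buffer="zajdovoaicoao" (len 13), cursors c1@4 c4@6 c2@10 c3@12, authorship .1..1.42..233
After op 8 (move_right): buffer="zajdovoaicoao" (len 13), cursors c1@5 c4@7 c2@11 c3@13, authorship .1..1.42..233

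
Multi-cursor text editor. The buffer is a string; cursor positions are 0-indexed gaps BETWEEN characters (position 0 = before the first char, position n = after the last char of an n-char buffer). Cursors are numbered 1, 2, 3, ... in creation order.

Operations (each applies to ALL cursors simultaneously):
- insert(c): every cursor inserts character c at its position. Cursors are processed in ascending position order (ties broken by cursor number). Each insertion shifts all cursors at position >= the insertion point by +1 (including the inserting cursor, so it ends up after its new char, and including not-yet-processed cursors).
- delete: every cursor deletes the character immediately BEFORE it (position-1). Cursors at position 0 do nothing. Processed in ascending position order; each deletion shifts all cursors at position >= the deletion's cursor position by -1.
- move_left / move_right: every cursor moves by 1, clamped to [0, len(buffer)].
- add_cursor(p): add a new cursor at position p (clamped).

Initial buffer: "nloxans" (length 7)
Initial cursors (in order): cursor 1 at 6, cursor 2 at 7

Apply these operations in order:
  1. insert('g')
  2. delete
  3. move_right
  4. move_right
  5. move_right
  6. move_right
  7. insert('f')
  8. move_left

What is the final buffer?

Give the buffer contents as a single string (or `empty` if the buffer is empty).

After op 1 (insert('g')): buffer="nloxangsg" (len 9), cursors c1@7 c2@9, authorship ......1.2
After op 2 (delete): buffer="nloxans" (len 7), cursors c1@6 c2@7, authorship .......
After op 3 (move_right): buffer="nloxans" (len 7), cursors c1@7 c2@7, authorship .......
After op 4 (move_right): buffer="nloxans" (len 7), cursors c1@7 c2@7, authorship .......
After op 5 (move_right): buffer="nloxans" (len 7), cursors c1@7 c2@7, authorship .......
After op 6 (move_right): buffer="nloxans" (len 7), cursors c1@7 c2@7, authorship .......
After op 7 (insert('f')): buffer="nloxansff" (len 9), cursors c1@9 c2@9, authorship .......12
After op 8 (move_left): buffer="nloxansff" (len 9), cursors c1@8 c2@8, authorship .......12

Answer: nloxansff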